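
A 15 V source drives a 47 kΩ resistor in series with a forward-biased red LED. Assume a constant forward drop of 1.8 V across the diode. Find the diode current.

KVL around the loop: 15 = V_D + I·R = 1.8 + I × 47 kΩ.
So I = (15 − 1.8) / 47 kΩ = 13.2 / 47 = 0.281 mA.

I ≈ 0.28 mA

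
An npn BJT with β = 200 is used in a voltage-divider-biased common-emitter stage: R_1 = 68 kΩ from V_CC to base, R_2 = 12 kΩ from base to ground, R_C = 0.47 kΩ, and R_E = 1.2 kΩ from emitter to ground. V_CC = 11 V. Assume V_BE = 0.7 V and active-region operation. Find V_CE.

V_CE ≈ 9.7 V

Thevenize the base divider: V_Th = V_CC·R_2/(R_1+R_2) = 11×12/80 = 1.65 V, R_Th = R_1‖R_2 = 10.2 kΩ.
Base-emitter loop: V_Th = I_B·R_Th + V_BE + (β+1)I_B·R_E, so I_B = (1.65 − 0.7) / (10.2 + 201×1.2) = 0.00378 mA.
I_C = β·I_B = 200×0.00378 = 0.756 mA, and I_E = (β+1)I_B = 0.76 mA.
V_CE = V_CC − I_C·R_C − I_E·R_E = 11 − 0.756×0.47 − 0.76×1.2 = 9.73 V.
V_CE = 9.73 V > 0.2 V confirms active-region operation.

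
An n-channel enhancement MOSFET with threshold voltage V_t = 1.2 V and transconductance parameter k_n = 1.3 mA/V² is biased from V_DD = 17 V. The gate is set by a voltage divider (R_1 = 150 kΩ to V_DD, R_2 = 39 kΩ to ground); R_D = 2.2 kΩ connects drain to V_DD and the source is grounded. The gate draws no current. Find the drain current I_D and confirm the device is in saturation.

I_D ≈ 3.5 mA

V_G = V_DD·R_2/(R_1+R_2) = 17×39/189 = 3.51 V. With the source grounded, V_GS = V_G = 3.51 V.
Assume saturation: I_D = (k_n/2)(V_GS − V_t)² = (1.3/2)×(3.51 − 1.2)² = 0.65×2.31² = 3.46 mA.
V_DS = V_DD − I_D·R_D = 17 − 3.46×2.2 = 9.38 V.
Saturation requires V_DS ≥ V_GS − V_t = 2.31 V; 9.38 ≥ 2.31 ✓.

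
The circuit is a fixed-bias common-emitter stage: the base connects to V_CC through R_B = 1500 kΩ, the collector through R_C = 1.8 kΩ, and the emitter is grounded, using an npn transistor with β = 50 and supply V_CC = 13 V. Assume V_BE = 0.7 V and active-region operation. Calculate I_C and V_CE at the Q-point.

I_C ≈ 0.41 mA, V_CE ≈ 12 V

Base loop: V_CC = I_B·R_B + V_BE, so I_B = (13 − 0.7)/1500 kΩ = 0.0082 mA.
In the active region I_C = β·I_B = 50 × 0.0082 = 0.41 mA.
Collector loop: V_CE = V_CC − I_C·R_C = 13 − 0.41×1.8 = 12.3 V.
Since V_CE = 12.3 V > V_CE(sat) ≈ 0.2 V, the transistor is in the active region as assumed.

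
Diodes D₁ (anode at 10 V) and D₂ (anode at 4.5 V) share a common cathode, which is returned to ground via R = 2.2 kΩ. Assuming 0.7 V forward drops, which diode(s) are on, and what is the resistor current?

Assume both conduct. Then node N would need to be at both 10−0.7 = 9.3 V and 4.5−0.7 = 3.8 V, which is impossible.
Assume only D₁ conducts: V_N = 10 − 0.7 = 9.3 V, so I_R = 9.3/2.2 = 4.23 mA.
Check D₂: its anode-to-cathode voltage is 4.5 − 9.3 = -4.8 V < 0.7 V, so it is off. The assumption is consistent.

Only D₁ conducts; I_R ≈ 4.2 mA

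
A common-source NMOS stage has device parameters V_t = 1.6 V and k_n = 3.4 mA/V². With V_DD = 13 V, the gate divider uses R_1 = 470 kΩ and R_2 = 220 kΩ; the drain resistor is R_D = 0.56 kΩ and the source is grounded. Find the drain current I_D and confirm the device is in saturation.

V_G = V_DD·R_2/(R_1+R_2) = 13×220/690 = 4.14 V. With the source grounded, V_GS = V_G = 4.14 V.
Assume saturation: I_D = (k_n/2)(V_GS − V_t)² = (3.4/2)×(4.14 − 1.6)² = 1.7×2.54² = 11 mA.
V_DS = V_DD − I_D·R_D = 13 − 11×0.56 = 6.83 V.
Saturation requires V_DS ≥ V_GS − V_t = 2.54 V; 6.83 ≥ 2.54 ✓.

I_D ≈ 11 mA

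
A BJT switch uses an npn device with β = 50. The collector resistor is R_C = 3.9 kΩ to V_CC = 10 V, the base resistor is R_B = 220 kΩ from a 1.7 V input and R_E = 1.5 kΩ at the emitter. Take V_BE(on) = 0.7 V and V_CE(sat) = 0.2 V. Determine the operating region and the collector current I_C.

active; I_C ≈ 0.17 mA

Assume active. Base-emitter loop: I_B = (V_BB − V_BE)/(R_B + (β+1)R_E) = (1.7 − 0.7)/(220 + 51×1.5) = 0.00337 mA.
I_C = β·I_B = 50×0.00337 = 0.169 mA.
V_CE = V_CC − I_C·R_C − I_E·R_E = 10 − 0.169×3.9 − 0.172×1.5 = 9.08 V > V_CE(sat), so the active-region assumption holds.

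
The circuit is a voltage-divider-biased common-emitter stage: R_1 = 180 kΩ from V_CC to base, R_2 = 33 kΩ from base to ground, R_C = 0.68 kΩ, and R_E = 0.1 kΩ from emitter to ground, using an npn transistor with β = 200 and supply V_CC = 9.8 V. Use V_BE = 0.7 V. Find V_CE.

Thevenize the base divider: V_Th = V_CC·R_2/(R_1+R_2) = 9.8×33/213 = 1.52 V, R_Th = R_1‖R_2 = 27.9 kΩ.
Base-emitter loop: V_Th = I_B·R_Th + V_BE + (β+1)I_B·R_E, so I_B = (1.52 − 0.7) / (27.9 + 201×0.1) = 0.0171 mA.
I_C = β·I_B = 200×0.0171 = 3.41 mA, and I_E = (β+1)I_B = 3.43 mA.
V_CE = V_CC − I_C·R_C − I_E·R_E = 9.8 − 3.41×0.68 − 3.43×0.1 = 7.14 V.
V_CE = 7.14 V > 0.2 V confirms active-region operation.

V_CE ≈ 7.1 V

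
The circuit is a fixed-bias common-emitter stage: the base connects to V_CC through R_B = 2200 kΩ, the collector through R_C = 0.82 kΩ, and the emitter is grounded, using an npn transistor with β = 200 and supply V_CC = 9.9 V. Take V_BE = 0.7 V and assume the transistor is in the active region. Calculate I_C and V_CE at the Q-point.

I_C ≈ 0.84 mA, V_CE ≈ 9.2 V

Base loop: V_CC = I_B·R_B + V_BE, so I_B = (9.9 − 0.7)/2200 kΩ = 0.00418 mA.
In the active region I_C = β·I_B = 200 × 0.00418 = 0.836 mA.
Collector loop: V_CE = V_CC − I_C·R_C = 9.9 − 0.836×0.82 = 9.21 V.
Since V_CE = 9.21 V > V_CE(sat) ≈ 0.2 V, the transistor is in the active region as assumed.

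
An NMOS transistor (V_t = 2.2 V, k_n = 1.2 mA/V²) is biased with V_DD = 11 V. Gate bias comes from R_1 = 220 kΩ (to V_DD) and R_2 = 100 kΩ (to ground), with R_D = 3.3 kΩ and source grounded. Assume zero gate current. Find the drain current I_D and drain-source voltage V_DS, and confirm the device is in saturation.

V_G = V_DD·R_2/(R_1+R_2) = 11×100/320 = 3.44 V. With the source grounded, V_GS = V_G = 3.44 V.
Assume saturation: I_D = (k_n/2)(V_GS − V_t)² = (1.2/2)×(3.44 − 2.2)² = 0.6×1.24² = 0.919 mA.
V_DS = V_DD − I_D·R_D = 11 − 0.919×3.3 = 7.97 V.
Saturation requires V_DS ≥ V_GS − V_t = 1.24 V; 7.97 ≥ 1.24 ✓.

I_D ≈ 0.92 mA, V_DS ≈ 8 V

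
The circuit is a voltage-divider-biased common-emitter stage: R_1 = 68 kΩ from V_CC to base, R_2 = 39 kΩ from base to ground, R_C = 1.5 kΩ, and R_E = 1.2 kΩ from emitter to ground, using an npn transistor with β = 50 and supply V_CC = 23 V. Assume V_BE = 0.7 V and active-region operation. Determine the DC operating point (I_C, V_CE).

I_C ≈ 4.5 mA, V_CE ≈ 11 V

Thevenize the base divider: V_Th = V_CC·R_2/(R_1+R_2) = 23×39/107 = 8.38 V, R_Th = R_1‖R_2 = 24.8 kΩ.
Base-emitter loop: V_Th = I_B·R_Th + V_BE + (β+1)I_B·R_E, so I_B = (8.38 − 0.7) / (24.8 + 51×1.2) = 0.0894 mA.
I_C = β·I_B = 50×0.0894 = 4.47 mA, and I_E = (β+1)I_B = 4.56 mA.
V_CE = V_CC − I_C·R_C − I_E·R_E = 23 − 4.47×1.5 − 4.56×1.2 = 10.8 V.
V_CE = 10.8 V > 0.2 V confirms active-region operation.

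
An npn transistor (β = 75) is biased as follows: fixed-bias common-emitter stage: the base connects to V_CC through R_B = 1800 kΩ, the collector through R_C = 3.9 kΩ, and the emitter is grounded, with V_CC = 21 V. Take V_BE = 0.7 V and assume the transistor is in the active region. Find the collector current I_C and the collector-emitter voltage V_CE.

I_C ≈ 0.85 mA, V_CE ≈ 18 V

Base loop: V_CC = I_B·R_B + V_BE, so I_B = (21 − 0.7)/1800 kΩ = 0.0113 mA.
In the active region I_C = β·I_B = 75 × 0.0113 = 0.846 mA.
Collector loop: V_CE = V_CC − I_C·R_C = 21 − 0.846×3.9 = 17.7 V.
Since V_CE = 17.7 V > V_CE(sat) ≈ 0.2 V, the transistor is in the active region as assumed.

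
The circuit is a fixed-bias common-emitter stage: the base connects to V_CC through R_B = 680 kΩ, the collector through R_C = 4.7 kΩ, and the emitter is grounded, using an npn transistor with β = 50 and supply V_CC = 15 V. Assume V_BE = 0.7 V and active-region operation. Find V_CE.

Base loop: V_CC = I_B·R_B + V_BE, so I_B = (15 − 0.7)/680 kΩ = 0.021 mA.
In the active region I_C = β·I_B = 50 × 0.021 = 1.05 mA.
Collector loop: V_CE = V_CC − I_C·R_C = 15 − 1.05×4.7 = 10.1 V.
Since V_CE = 10.1 V > V_CE(sat) ≈ 0.2 V, the transistor is in the active region as assumed.

V_CE ≈ 10 V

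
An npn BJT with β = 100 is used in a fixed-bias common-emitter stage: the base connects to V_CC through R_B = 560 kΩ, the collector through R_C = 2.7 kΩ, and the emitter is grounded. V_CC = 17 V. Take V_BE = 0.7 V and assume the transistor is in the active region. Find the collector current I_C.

I_C ≈ 2.9 mA

Base loop: V_CC = I_B·R_B + V_BE, so I_B = (17 − 0.7)/560 kΩ = 0.0291 mA.
In the active region I_C = β·I_B = 100 × 0.0291 = 2.91 mA.
Collector loop: V_CE = V_CC − I_C·R_C = 17 − 2.91×2.7 = 9.14 V.
Since V_CE = 9.14 V > V_CE(sat) ≈ 0.2 V, the transistor is in the active region as assumed.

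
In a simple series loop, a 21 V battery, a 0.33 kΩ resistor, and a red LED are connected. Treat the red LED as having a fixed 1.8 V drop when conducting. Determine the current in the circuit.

KVL around the loop: 21 = V_D + I·R = 1.8 + I × 0.33 kΩ.
So I = (21 − 1.8) / 0.33 kΩ = 19.2 / 0.33 = 58.2 mA.

I ≈ 58 mA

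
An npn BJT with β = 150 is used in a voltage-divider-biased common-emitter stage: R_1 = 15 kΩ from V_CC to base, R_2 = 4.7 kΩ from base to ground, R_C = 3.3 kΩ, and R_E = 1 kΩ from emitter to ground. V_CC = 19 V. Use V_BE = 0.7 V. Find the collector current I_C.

Thevenize the base divider: V_Th = V_CC·R_2/(R_1+R_2) = 19×4.7/19.7 = 4.53 V, R_Th = R_1‖R_2 = 3.58 kΩ.
Base-emitter loop: V_Th = I_B·R_Th + V_BE + (β+1)I_B·R_E, so I_B = (4.53 − 0.7) / (3.58 + 151×1) = 0.0248 mA.
I_C = β·I_B = 150×0.0248 = 3.72 mA, and I_E = (β+1)I_B = 3.74 mA.
V_CE = V_CC − I_C·R_C − I_E·R_E = 19 − 3.72×3.3 − 3.74×1 = 2.98 V.
V_CE = 2.98 V > 0.2 V confirms active-region operation.

I_C ≈ 3.7 mA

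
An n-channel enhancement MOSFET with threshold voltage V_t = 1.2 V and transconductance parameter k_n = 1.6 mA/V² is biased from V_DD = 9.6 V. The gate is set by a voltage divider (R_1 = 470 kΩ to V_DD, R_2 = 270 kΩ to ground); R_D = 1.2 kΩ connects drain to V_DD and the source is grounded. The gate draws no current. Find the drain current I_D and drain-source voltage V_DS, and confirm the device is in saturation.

I_D ≈ 4.2 mA, V_DS ≈ 4.5 V

V_G = V_DD·R_2/(R_1+R_2) = 9.6×270/740 = 3.5 V. With the source grounded, V_GS = V_G = 3.5 V.
Assume saturation: I_D = (k_n/2)(V_GS − V_t)² = (1.6/2)×(3.5 − 1.2)² = 0.8×2.3² = 4.24 mA.
V_DS = V_DD − I_D·R_D = 9.6 − 4.24×1.2 = 4.51 V.
Saturation requires V_DS ≥ V_GS − V_t = 2.3 V; 4.51 ≥ 2.3 ✓.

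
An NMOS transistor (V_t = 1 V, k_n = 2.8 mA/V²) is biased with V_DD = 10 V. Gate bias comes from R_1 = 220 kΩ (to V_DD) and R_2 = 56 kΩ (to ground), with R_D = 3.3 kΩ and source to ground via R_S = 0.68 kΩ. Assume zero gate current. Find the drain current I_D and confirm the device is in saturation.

V_G = V_DD·R_2/(R_1+R_2) = 10×56/276 = 2.03 V.
Assume saturation: I_D = (k_n/2)(V_GS − V_t)² with V_GS = V_G − I_D·R_S = 2.03 − 0.68·I_D.
Substituting gives 0.647·I_D² − 2.96·I_D + 1.48 = 0, with roots I_D = 0.573 or 4 mA.
The root I_D = 4 mA gives V_GS = -0.69 V ≤ V_t, so take I_D = 0.573 mA.
Then V_GS = 1.64 V and V_DS = V_DD − I_D(R_D+R_S) = 10 − 0.573×3.98 = 7.72 V.
Saturation requires V_DS ≥ V_GS − V_t = 0.64 V; 7.72 ≥ 0.64 ✓.

I_D ≈ 0.57 mA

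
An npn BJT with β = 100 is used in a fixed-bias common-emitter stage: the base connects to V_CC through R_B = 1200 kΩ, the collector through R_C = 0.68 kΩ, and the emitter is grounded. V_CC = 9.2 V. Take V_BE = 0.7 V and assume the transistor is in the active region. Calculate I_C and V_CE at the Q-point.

Base loop: V_CC = I_B·R_B + V_BE, so I_B = (9.2 − 0.7)/1200 kΩ = 0.00708 mA.
In the active region I_C = β·I_B = 100 × 0.00708 = 0.708 mA.
Collector loop: V_CE = V_CC − I_C·R_C = 9.2 − 0.708×0.68 = 8.72 V.
Since V_CE = 8.72 V > V_CE(sat) ≈ 0.2 V, the transistor is in the active region as assumed.

I_C ≈ 0.71 mA, V_CE ≈ 8.7 V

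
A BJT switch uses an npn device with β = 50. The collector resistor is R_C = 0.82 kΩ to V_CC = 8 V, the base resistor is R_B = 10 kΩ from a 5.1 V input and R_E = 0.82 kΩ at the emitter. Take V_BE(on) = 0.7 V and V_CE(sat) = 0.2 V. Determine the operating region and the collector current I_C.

Assume active. Base-emitter loop: I_B = (V_BB − V_BE)/(R_B + (β+1)R_E) = (5.1 − 0.7)/(10 + 51×0.82) = 0.0849 mA.
I_C = β·I_B = 50×0.0849 = 4.25 mA.
V_CE = V_CC − I_C·R_C − I_E·R_E = 8 − 4.25×0.82 − 4.33×0.82 = 0.968 V > V_CE(sat), so the active-region assumption holds.

active; I_C ≈ 4.2 mA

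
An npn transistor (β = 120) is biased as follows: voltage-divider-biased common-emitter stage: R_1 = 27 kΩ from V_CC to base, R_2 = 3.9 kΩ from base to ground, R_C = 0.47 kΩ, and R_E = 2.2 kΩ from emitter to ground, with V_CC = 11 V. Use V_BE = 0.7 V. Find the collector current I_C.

Thevenize the base divider: V_Th = V_CC·R_2/(R_1+R_2) = 11×3.9/30.9 = 1.39 V, R_Th = R_1‖R_2 = 3.41 kΩ.
Base-emitter loop: V_Th = I_B·R_Th + V_BE + (β+1)I_B·R_E, so I_B = (1.39 − 0.7) / (3.41 + 121×2.2) = 0.00255 mA.
I_C = β·I_B = 120×0.00255 = 0.306 mA, and I_E = (β+1)I_B = 0.309 mA.
V_CE = V_CC − I_C·R_C − I_E·R_E = 11 − 0.306×0.47 − 0.309×2.2 = 10.2 V.
V_CE = 10.2 V > 0.2 V confirms active-region operation.

I_C ≈ 0.31 mA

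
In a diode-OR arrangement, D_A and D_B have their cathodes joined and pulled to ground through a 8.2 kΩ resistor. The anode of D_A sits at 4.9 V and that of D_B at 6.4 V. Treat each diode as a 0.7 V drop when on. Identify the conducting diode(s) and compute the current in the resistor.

Only D_B conducts; I_R ≈ 0.7 mA

Assume both conduct. Then node N would need to be at both 4.9−0.7 = 4.2 V and 6.4−0.7 = 5.7 V, which is impossible.
Assume only D_B conducts: V_N = 6.4 − 0.7 = 5.7 V, so I_R = 5.7/8.2 = 0.695 mA.
Check D_A: its anode-to-cathode voltage is 4.9 − 5.7 = -0.8 V < 0.7 V, so it is off. The assumption is consistent.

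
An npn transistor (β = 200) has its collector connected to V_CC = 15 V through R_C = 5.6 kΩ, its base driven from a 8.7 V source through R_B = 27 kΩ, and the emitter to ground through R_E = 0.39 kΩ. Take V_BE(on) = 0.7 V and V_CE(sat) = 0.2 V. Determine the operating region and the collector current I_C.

Assume active: I_B = (8.7 − 0.7)/(27 + 201×0.39) = 0.0759 mA, I_C = β·I_B = 15.2 mA.
Then V_CE = 15 − 15.2×5.6 − 15.3×0.39 = -76 V < 0.2 V — the active assumption fails.
Re-solve with V_CE = 0.2 V. KCL at the emitter: V_E/R_E = (V_BB−0.7−V_E)/R_B + (V_CC−0.2−V_E)/R_C, giving V_E = 1.06 V.
I_C = (V_CC − 0.2 − V_E)/R_C = (14.8 − 1.06)/5.6 = 2.45 mA.
Check: I_B = (8 − 1.06)/27 = 0.257 mA, and β·I_B = 51.4 mA > I_C, confirming saturation.

saturation; I_C ≈ 2.5 mA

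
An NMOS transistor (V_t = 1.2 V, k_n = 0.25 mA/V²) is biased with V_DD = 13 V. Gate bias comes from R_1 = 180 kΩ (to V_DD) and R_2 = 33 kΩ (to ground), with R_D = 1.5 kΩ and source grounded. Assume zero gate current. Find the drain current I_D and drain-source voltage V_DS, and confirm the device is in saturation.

I_D ≈ 0.083 mA, V_DS ≈ 13 V

V_G = V_DD·R_2/(R_1+R_2) = 13×33/213 = 2.01 V. With the source grounded, V_GS = V_G = 2.01 V.
Assume saturation: I_D = (k_n/2)(V_GS − V_t)² = (0.25/2)×(2.01 − 1.2)² = 0.125×0.814² = 0.0828 mA.
V_DS = V_DD − I_D·R_D = 13 − 0.0828×1.5 = 12.9 V.
Saturation requires V_DS ≥ V_GS − V_t = 0.814 V; 12.9 ≥ 0.814 ✓.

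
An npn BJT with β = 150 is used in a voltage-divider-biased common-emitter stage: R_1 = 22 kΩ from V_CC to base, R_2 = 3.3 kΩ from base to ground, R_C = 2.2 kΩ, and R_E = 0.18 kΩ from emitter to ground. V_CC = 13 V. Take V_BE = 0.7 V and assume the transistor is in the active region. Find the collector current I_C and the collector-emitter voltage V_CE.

Thevenize the base divider: V_Th = V_CC·R_2/(R_1+R_2) = 13×3.3/25.3 = 1.7 V, R_Th = R_1‖R_2 = 2.87 kΩ.
Base-emitter loop: V_Th = I_B·R_Th + V_BE + (β+1)I_B·R_E, so I_B = (1.7 − 0.7) / (2.87 + 151×0.18) = 0.0331 mA.
I_C = β·I_B = 150×0.0331 = 4.97 mA, and I_E = (β+1)I_B = 5 mA.
V_CE = V_CC − I_C·R_C − I_E·R_E = 13 − 4.97×2.2 − 5×0.18 = 1.17 V.
V_CE = 1.17 V > 0.2 V confirms active-region operation.

I_C ≈ 5 mA, V_CE ≈ 1.2 V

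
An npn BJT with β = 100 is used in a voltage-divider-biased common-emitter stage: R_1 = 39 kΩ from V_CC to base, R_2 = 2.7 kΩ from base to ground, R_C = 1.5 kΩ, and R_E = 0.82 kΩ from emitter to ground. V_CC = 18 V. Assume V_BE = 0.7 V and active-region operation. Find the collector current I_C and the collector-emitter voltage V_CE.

Thevenize the base divider: V_Th = V_CC·R_2/(R_1+R_2) = 18×2.7/41.7 = 1.17 V, R_Th = R_1‖R_2 = 2.53 kΩ.
Base-emitter loop: V_Th = I_B·R_Th + V_BE + (β+1)I_B·R_E, so I_B = (1.17 − 0.7) / (2.53 + 101×0.82) = 0.00545 mA.
I_C = β·I_B = 100×0.00545 = 0.545 mA, and I_E = (β+1)I_B = 0.551 mA.
V_CE = V_CC − I_C·R_C − I_E·R_E = 18 − 0.545×1.5 − 0.551×0.82 = 16.7 V.
V_CE = 16.7 V > 0.2 V confirms active-region operation.

I_C ≈ 0.55 mA, V_CE ≈ 17 V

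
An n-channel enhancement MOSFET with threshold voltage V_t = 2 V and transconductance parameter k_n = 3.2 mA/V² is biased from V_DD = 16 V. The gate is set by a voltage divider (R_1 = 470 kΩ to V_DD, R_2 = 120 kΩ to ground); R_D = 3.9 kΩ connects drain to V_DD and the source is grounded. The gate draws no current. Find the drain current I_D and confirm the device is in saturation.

V_G = V_DD·R_2/(R_1+R_2) = 16×120/590 = 3.25 V. With the source grounded, V_GS = V_G = 3.25 V.
Assume saturation: I_D = (k_n/2)(V_GS − V_t)² = (3.2/2)×(3.25 − 2)² = 1.6×1.25² = 2.52 mA.
V_DS = V_DD − I_D·R_D = 16 − 2.52×3.9 = 6.18 V.
Saturation requires V_DS ≥ V_GS − V_t = 1.25 V; 6.18 ≥ 1.25 ✓.

I_D ≈ 2.5 mA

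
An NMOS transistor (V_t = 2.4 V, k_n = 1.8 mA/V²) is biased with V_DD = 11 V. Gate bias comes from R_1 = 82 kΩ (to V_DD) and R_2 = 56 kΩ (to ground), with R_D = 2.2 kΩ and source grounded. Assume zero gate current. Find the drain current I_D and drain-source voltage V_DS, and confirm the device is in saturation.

V_G = V_DD·R_2/(R_1+R_2) = 11×56/138 = 4.46 V. With the source grounded, V_GS = V_G = 4.46 V.
Assume saturation: I_D = (k_n/2)(V_GS − V_t)² = (1.8/2)×(4.46 − 2.4)² = 0.9×2.06² = 3.83 mA.
V_DS = V_DD − I_D·R_D = 11 − 3.83×2.2 = 2.57 V.
Saturation requires V_DS ≥ V_GS − V_t = 2.06 V; 2.57 ≥ 2.06 ✓.

I_D ≈ 3.8 mA, V_DS ≈ 2.6 V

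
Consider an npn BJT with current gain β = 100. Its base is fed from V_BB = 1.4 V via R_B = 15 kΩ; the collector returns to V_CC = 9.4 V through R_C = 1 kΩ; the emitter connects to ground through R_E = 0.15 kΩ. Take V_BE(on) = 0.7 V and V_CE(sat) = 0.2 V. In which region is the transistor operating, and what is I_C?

Assume active. Base-emitter loop: I_B = (V_BB − V_BE)/(R_B + (β+1)R_E) = (1.4 − 0.7)/(15 + 101×0.15) = 0.0232 mA.
I_C = β·I_B = 100×0.0232 = 2.32 mA.
V_CE = V_CC − I_C·R_C − I_E·R_E = 9.4 − 2.32×1 − 2.34×0.15 = 6.73 V > V_CE(sat), so the active-region assumption holds.

active; I_C ≈ 2.3 mA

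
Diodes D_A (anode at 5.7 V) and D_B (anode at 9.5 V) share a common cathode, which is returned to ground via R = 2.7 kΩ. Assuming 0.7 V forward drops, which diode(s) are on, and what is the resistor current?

Only D_B conducts; I_R ≈ 3.3 mA

Assume both conduct. Then node N would need to be at both 5.7−0.7 = 5 V and 9.5−0.7 = 8.8 V, which is impossible.
Assume only D_B conducts: V_N = 9.5 − 0.7 = 8.8 V, so I_R = 8.8/2.7 = 3.26 mA.
Check D_A: its anode-to-cathode voltage is 5.7 − 8.8 = -3.1 V < 0.7 V, so it is off. The assumption is consistent.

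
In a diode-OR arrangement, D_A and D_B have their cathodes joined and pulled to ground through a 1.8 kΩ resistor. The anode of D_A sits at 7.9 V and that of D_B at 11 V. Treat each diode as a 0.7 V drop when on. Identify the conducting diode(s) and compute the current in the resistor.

Only D_B conducts; I_R ≈ 5.7 mA

Assume both conduct. Then node N would need to be at both 7.9−0.7 = 7.2 V and 11−0.7 = 10.3 V, which is impossible.
Assume only D_B conducts: V_N = 11 − 0.7 = 10.3 V, so I_R = 10.3/1.8 = 5.72 mA.
Check D_A: its anode-to-cathode voltage is 7.9 − 10.3 = -2.4 V < 0.7 V, so it is off. The assumption is consistent.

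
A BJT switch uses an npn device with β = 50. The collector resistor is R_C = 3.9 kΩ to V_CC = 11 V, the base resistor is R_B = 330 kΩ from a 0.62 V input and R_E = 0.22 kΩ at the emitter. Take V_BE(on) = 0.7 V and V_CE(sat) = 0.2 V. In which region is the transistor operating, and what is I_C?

V_BB = 0.62 V ≤ V_BE(on) = 0.7 V, so the base-emitter junction is not forward biased.
The transistor is in cutoff: I_B = I_C = 0.

cutoff; I_C ≈ 0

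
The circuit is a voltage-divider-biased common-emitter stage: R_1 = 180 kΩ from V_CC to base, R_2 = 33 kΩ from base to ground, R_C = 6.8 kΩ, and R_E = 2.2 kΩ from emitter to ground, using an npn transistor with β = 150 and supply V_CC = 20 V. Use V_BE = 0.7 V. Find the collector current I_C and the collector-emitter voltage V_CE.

I_C ≈ 1 mA, V_CE ≈ 11 V

Thevenize the base divider: V_Th = V_CC·R_2/(R_1+R_2) = 20×33/213 = 3.1 V, R_Th = R_1‖R_2 = 27.9 kΩ.
Base-emitter loop: V_Th = I_B·R_Th + V_BE + (β+1)I_B·R_E, so I_B = (3.1 − 0.7) / (27.9 + 151×2.2) = 0.00666 mA.
I_C = β·I_B = 150×0.00666 = 0.999 mA, and I_E = (β+1)I_B = 1.01 mA.
V_CE = V_CC − I_C·R_C − I_E·R_E = 20 − 0.999×6.8 − 1.01×2.2 = 11 V.
V_CE = 11 V > 0.2 V confirms active-region operation.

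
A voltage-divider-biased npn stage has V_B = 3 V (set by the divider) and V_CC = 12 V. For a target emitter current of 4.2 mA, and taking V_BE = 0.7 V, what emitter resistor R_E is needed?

V_E = V_B − V_BE = 3 − 0.7 = 2.3 V.
R_E = V_E / I_E = 2.3 / 4.2 = 0.548 kΩ.

R_E ≈ 0.55 kΩ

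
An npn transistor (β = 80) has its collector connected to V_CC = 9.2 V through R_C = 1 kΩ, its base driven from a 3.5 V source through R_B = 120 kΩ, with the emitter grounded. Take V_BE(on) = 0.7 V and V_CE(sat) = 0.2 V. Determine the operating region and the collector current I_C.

Assume active. Base-emitter loop: I_B = (V_BB − V_BE)/R_B = (3.5 − 0.7)/120 = 0.0233 mA.
I_C = β·I_B = 80×0.0233 = 1.87 mA.
V_CE = V_CC − I_C·R_C = 9.2 − 1.87×1 = 7.33 V > V_CE(sat), so the active-region assumption holds.

active; I_C ≈ 1.9 mA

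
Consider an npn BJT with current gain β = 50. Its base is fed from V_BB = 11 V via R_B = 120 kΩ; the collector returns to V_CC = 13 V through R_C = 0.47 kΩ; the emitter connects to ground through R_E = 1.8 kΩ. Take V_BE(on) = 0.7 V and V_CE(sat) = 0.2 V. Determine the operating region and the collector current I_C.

Assume active. Base-emitter loop: I_B = (V_BB − V_BE)/(R_B + (β+1)R_E) = (11 − 0.7)/(120 + 51×1.8) = 0.0486 mA.
I_C = β·I_B = 50×0.0486 = 2.43 mA.
V_CE = V_CC − I_C·R_C − I_E·R_E = 13 − 2.43×0.47 − 2.48×1.8 = 7.39 V > V_CE(sat), so the active-region assumption holds.

active; I_C ≈ 2.4 mA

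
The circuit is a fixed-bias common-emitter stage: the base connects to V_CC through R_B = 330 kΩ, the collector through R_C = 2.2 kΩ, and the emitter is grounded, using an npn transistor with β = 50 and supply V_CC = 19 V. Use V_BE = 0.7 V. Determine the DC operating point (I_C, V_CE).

I_C ≈ 2.8 mA, V_CE ≈ 13 V

Base loop: V_CC = I_B·R_B + V_BE, so I_B = (19 − 0.7)/330 kΩ = 0.0555 mA.
In the active region I_C = β·I_B = 50 × 0.0555 = 2.77 mA.
Collector loop: V_CE = V_CC − I_C·R_C = 19 − 2.77×2.2 = 12.9 V.
Since V_CE = 12.9 V > V_CE(sat) ≈ 0.2 V, the transistor is in the active region as assumed.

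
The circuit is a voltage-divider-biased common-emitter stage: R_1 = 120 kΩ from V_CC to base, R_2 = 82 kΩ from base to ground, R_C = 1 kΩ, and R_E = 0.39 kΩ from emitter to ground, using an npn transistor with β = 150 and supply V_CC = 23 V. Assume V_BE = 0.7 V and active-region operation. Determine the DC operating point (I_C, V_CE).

Thevenize the base divider: V_Th = V_CC·R_2/(R_1+R_2) = 23×82/202 = 9.34 V, R_Th = R_1‖R_2 = 48.7 kΩ.
Base-emitter loop: V_Th = I_B·R_Th + V_BE + (β+1)I_B·R_E, so I_B = (9.34 − 0.7) / (48.7 + 151×0.39) = 0.0803 mA.
I_C = β·I_B = 150×0.0803 = 12 mA, and I_E = (β+1)I_B = 12.1 mA.
V_CE = V_CC − I_C·R_C − I_E·R_E = 23 − 12×1 − 12.1×0.39 = 6.23 V.
V_CE = 6.23 V > 0.2 V confirms active-region operation.

I_C ≈ 12 mA, V_CE ≈ 6.2 V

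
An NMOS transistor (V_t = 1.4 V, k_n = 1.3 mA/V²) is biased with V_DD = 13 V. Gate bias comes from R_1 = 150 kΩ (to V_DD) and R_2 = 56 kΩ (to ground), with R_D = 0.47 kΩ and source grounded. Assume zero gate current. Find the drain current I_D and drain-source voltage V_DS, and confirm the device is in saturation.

I_D ≈ 3 mA, V_DS ≈ 12 V

V_G = V_DD·R_2/(R_1+R_2) = 13×56/206 = 3.53 V. With the source grounded, V_GS = V_G = 3.53 V.
Assume saturation: I_D = (k_n/2)(V_GS − V_t)² = (1.3/2)×(3.53 − 1.4)² = 0.65×2.13² = 2.96 mA.
V_DS = V_DD − I_D·R_D = 13 − 2.96×0.47 = 11.6 V.
Saturation requires V_DS ≥ V_GS − V_t = 2.13 V; 11.6 ≥ 2.13 ✓.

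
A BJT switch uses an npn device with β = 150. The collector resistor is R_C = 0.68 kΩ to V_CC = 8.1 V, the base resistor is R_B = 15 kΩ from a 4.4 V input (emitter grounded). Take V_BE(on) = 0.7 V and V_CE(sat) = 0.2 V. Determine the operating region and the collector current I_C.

saturation; I_C ≈ 12 mA

Assume active: I_B = (4.4 − 0.7)/15 = 0.247 mA, giving I_C = β·I_B = 37 mA.
But then V_CE = 8.1 − 37×0.68 = -17.1 V < V_CE(sat) = 0.2 V — impossible in the active region.
So the transistor is saturated. With V_CE = 0.2 V, I_C = (V_CC − 0.2)/R_C = 7.9/0.68 = 11.6 mA.
Check: β·I_B = 37 mA > I_C = 11.6 mA, confirming saturation.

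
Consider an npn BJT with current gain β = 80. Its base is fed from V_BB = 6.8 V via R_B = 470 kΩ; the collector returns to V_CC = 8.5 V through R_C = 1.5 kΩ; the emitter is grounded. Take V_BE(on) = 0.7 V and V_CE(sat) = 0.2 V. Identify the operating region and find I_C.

active; I_C ≈ 1 mA

Assume active. Base-emitter loop: I_B = (V_BB − V_BE)/R_B = (6.8 − 0.7)/470 = 0.013 mA.
I_C = β·I_B = 80×0.013 = 1.04 mA.
V_CE = V_CC − I_C·R_C = 8.5 − 1.04×1.5 = 6.94 V > V_CE(sat), so the active-region assumption holds.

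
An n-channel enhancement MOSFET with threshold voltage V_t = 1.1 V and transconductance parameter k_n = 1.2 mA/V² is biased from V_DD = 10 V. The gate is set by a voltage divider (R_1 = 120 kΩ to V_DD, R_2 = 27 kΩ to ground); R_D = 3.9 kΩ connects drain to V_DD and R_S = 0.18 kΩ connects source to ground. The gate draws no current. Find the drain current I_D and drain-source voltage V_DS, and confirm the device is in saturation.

V_G = V_DD·R_2/(R_1+R_2) = 10×27/147 = 1.84 V.
Assume saturation: I_D = (k_n/2)(V_GS − V_t)² with V_GS = V_G − I_D·R_S = 1.84 − 0.18·I_D.
Substituting gives 0.0194·I_D² − 1.16·I_D + 0.326 = 0, with roots I_D = 0.282 or 59.3 mA.
The root I_D = 59.3 mA gives V_GS = -8.85 V ≤ V_t, so take I_D = 0.282 mA.
Then V_GS = 1.79 V and V_DS = V_DD − I_D(R_D+R_S) = 10 − 0.282×4.08 = 8.85 V.
Saturation requires V_DS ≥ V_GS − V_t = 0.686 V; 8.85 ≥ 0.686 ✓.

I_D ≈ 0.28 mA, V_DS ≈ 8.8 V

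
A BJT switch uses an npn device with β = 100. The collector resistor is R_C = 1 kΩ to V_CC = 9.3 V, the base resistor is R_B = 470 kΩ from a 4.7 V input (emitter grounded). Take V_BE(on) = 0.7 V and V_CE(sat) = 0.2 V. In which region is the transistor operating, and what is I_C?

active; I_C ≈ 0.85 mA

Assume active. Base-emitter loop: I_B = (V_BB − V_BE)/R_B = (4.7 − 0.7)/470 = 0.00851 mA.
I_C = β·I_B = 100×0.00851 = 0.851 mA.
V_CE = V_CC − I_C·R_C = 9.3 − 0.851×1 = 8.45 V > V_CE(sat), so the active-region assumption holds.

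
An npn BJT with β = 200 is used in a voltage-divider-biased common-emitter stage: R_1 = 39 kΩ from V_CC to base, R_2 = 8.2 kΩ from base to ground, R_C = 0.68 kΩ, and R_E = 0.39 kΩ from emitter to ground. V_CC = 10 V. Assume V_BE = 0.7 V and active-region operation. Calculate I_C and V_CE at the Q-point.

I_C ≈ 2.4 mA, V_CE ≈ 7.4 V

Thevenize the base divider: V_Th = V_CC·R_2/(R_1+R_2) = 10×8.2/47.2 = 1.74 V, R_Th = R_1‖R_2 = 6.78 kΩ.
Base-emitter loop: V_Th = I_B·R_Th + V_BE + (β+1)I_B·R_E, so I_B = (1.74 − 0.7) / (6.78 + 201×0.39) = 0.0122 mA.
I_C = β·I_B = 200×0.0122 = 2.44 mA, and I_E = (β+1)I_B = 2.45 mA.
V_CE = V_CC − I_C·R_C − I_E·R_E = 10 − 2.44×0.68 − 2.45×0.39 = 7.39 V.
V_CE = 7.39 V > 0.2 V confirms active-region operation.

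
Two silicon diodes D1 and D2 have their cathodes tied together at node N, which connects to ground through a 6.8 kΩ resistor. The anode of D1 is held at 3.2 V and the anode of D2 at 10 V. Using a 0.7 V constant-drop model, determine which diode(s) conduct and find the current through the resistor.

Only D2 conducts; I_R ≈ 1.4 mA

Assume both conduct. Then node N would need to be at both 3.2−0.7 = 2.5 V and 10−0.7 = 9.3 V, which is impossible.
Assume only D2 conducts: V_N = 10 − 0.7 = 9.3 V, so I_R = 9.3/6.8 = 1.37 mA.
Check D1: its anode-to-cathode voltage is 3.2 − 9.3 = -6.1 V < 0.7 V, so it is off. The assumption is consistent.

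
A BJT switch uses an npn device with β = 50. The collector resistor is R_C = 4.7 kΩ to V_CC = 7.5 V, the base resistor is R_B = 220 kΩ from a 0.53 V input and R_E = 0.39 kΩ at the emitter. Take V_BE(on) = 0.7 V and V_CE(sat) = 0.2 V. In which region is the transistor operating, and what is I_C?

V_BB = 0.53 V ≤ V_BE(on) = 0.7 V, so the base-emitter junction is not forward biased.
The transistor is in cutoff: I_B = I_C = 0.

cutoff; I_C ≈ 0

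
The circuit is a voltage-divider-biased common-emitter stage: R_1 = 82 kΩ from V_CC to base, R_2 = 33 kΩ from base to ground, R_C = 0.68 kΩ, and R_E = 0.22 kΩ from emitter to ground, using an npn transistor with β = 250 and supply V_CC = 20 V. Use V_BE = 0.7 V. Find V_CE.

V_CE ≈ 5.6 V

Thevenize the base divider: V_Th = V_CC·R_2/(R_1+R_2) = 20×33/115 = 5.74 V, R_Th = R_1‖R_2 = 23.5 kΩ.
Base-emitter loop: V_Th = I_B·R_Th + V_BE + (β+1)I_B·R_E, so I_B = (5.74 − 0.7) / (23.5 + 251×0.22) = 0.064 mA.
I_C = β·I_B = 250×0.064 = 16 mA, and I_E = (β+1)I_B = 16.1 mA.
V_CE = V_CC − I_C·R_C − I_E·R_E = 20 − 16×0.68 − 16.1×0.22 = 5.59 V.
V_CE = 5.59 V > 0.2 V confirms active-region operation.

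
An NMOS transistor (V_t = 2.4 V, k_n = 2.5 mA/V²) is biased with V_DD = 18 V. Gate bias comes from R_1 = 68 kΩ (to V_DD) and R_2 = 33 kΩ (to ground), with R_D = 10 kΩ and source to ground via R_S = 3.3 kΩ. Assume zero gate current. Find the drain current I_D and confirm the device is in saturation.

I_D ≈ 0.81 mA

V_G = V_DD·R_2/(R_1+R_2) = 18×33/101 = 5.88 V.
Assume saturation: I_D = (k_n/2)(V_GS − V_t)² with V_GS = V_G − I_D·R_S = 5.88 − 3.3·I_D.
Substituting gives 13.6·I_D² − 29.7·I_D + 15.1 = 0, with roots I_D = 0.811 or 1.37 mA.
The root I_D = 1.37 mA gives V_GS = 1.35 V ≤ V_t, so take I_D = 0.811 mA.
Then V_GS = 3.21 V and V_DS = V_DD − I_D(R_D+R_S) = 18 − 0.811×13.3 = 7.22 V.
Saturation requires V_DS ≥ V_GS − V_t = 0.805 V; 7.22 ≥ 0.805 ✓.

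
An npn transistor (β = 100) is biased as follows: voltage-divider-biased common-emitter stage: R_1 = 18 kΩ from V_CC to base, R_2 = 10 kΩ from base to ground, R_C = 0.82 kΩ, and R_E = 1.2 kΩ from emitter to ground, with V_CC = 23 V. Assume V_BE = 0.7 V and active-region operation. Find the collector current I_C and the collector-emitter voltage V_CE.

Thevenize the base divider: V_Th = V_CC·R_2/(R_1+R_2) = 23×10/28 = 8.21 V, R_Th = R_1‖R_2 = 6.43 kΩ.
Base-emitter loop: V_Th = I_B·R_Th + V_BE + (β+1)I_B·R_E, so I_B = (8.21 − 0.7) / (6.43 + 101×1.2) = 0.0589 mA.
I_C = β·I_B = 100×0.0589 = 5.89 mA, and I_E = (β+1)I_B = 5.95 mA.
V_CE = V_CC − I_C·R_C − I_E·R_E = 23 − 5.89×0.82 − 5.95×1.2 = 11 V.
V_CE = 11 V > 0.2 V confirms active-region operation.

I_C ≈ 5.9 mA, V_CE ≈ 11 V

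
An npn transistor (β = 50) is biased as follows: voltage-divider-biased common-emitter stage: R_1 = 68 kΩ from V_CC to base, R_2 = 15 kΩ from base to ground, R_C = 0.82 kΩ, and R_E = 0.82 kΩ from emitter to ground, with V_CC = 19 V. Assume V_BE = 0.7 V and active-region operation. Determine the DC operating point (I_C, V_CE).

I_C ≈ 2.5 mA, V_CE ≈ 15 V

Thevenize the base divider: V_Th = V_CC·R_2/(R_1+R_2) = 19×15/83 = 3.43 V, R_Th = R_1‖R_2 = 12.3 kΩ.
Base-emitter loop: V_Th = I_B·R_Th + V_BE + (β+1)I_B·R_E, so I_B = (3.43 − 0.7) / (12.3 + 51×0.82) = 0.0505 mA.
I_C = β·I_B = 50×0.0505 = 2.53 mA, and I_E = (β+1)I_B = 2.58 mA.
V_CE = V_CC − I_C·R_C − I_E·R_E = 19 − 2.53×0.82 − 2.58×0.82 = 14.8 V.
V_CE = 14.8 V > 0.2 V confirms active-region operation.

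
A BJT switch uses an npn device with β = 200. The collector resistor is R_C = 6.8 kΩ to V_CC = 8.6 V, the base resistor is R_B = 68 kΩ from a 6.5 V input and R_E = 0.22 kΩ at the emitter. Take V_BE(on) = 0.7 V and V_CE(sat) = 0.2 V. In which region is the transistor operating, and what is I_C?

Assume active: I_B = (6.5 − 0.7)/(68 + 201×0.22) = 0.0517 mA, I_C = β·I_B = 10.3 mA.
Then V_CE = 8.6 − 10.3×6.8 − 10.4×0.22 = -64 V < 0.2 V — the active assumption fails.
Re-solve with V_CE = 0.2 V. KCL at the emitter: V_E/R_E = (V_BB−0.7−V_E)/R_B + (V_CC−0.2−V_E)/R_C, giving V_E = 0.281 V.
I_C = (V_CC − 0.2 − V_E)/R_C = (8.4 − 0.281)/6.8 = 1.19 mA.
Check: I_B = (5.8 − 0.281)/68 = 0.0812 mA, and β·I_B = 16.2 mA > I_C, confirming saturation.

saturation; I_C ≈ 1.2 mA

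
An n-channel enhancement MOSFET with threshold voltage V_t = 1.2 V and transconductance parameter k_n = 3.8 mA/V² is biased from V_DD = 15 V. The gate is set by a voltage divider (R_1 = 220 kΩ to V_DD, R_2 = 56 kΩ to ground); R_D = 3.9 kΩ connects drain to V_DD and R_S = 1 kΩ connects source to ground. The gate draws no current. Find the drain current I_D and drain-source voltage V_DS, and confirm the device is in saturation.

V_G = V_DD·R_2/(R_1+R_2) = 15×56/276 = 3.04 V.
Assume saturation: I_D = (k_n/2)(V_GS − V_t)² with V_GS = V_G − I_D·R_S = 3.04 − 1·I_D.
Substituting gives 1.9·I_D² − 8.01·I_D + 6.46 = 0, with roots I_D = 1.09 or 3.13 mA.
The root I_D = 3.13 mA gives V_GS = -0.0827 V ≤ V_t, so take I_D = 1.09 mA.
Then V_GS = 1.96 V and V_DS = V_DD − I_D(R_D+R_S) = 15 − 1.09×4.9 = 9.67 V.
Saturation requires V_DS ≥ V_GS − V_t = 0.756 V; 9.67 ≥ 0.756 ✓.

I_D ≈ 1.1 mA, V_DS ≈ 9.7 V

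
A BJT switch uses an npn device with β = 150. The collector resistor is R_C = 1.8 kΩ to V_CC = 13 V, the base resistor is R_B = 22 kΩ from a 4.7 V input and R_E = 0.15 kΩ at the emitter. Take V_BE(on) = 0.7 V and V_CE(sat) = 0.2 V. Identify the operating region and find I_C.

Assume active: I_B = (4.7 − 0.7)/(22 + 151×0.15) = 0.0896 mA, I_C = β·I_B = 13.4 mA.
Then V_CE = 13 − 13.4×1.8 − 13.5×0.15 = -13.2 V < 0.2 V — the active assumption fails.
Re-solve with V_CE = 0.2 V. KCL at the emitter: V_E/R_E = (V_BB−0.7−V_E)/R_B + (V_CC−0.2−V_E)/R_C, giving V_E = 1 V.
I_C = (V_CC − 0.2 − V_E)/R_C = (12.8 − 1)/1.8 = 6.55 mA.
Check: I_B = (4 − 1)/22 = 0.136 mA, and β·I_B = 20.4 mA > I_C, confirming saturation.

saturation; I_C ≈ 6.6 mA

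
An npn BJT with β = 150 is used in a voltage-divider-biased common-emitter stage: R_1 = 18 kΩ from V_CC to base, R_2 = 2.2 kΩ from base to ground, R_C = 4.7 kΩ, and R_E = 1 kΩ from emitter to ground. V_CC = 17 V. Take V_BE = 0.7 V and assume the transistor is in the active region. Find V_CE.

V_CE ≈ 11 V

Thevenize the base divider: V_Th = V_CC·R_2/(R_1+R_2) = 17×2.2/20.2 = 1.85 V, R_Th = R_1‖R_2 = 1.96 kΩ.
Base-emitter loop: V_Th = I_B·R_Th + V_BE + (β+1)I_B·R_E, so I_B = (1.85 − 0.7) / (1.96 + 151×1) = 0.00753 mA.
I_C = β·I_B = 150×0.00753 = 1.13 mA, and I_E = (β+1)I_B = 1.14 mA.
V_CE = V_CC − I_C·R_C − I_E·R_E = 17 − 1.13×4.7 − 1.14×1 = 10.6 V.
V_CE = 10.6 V > 0.2 V confirms active-region operation.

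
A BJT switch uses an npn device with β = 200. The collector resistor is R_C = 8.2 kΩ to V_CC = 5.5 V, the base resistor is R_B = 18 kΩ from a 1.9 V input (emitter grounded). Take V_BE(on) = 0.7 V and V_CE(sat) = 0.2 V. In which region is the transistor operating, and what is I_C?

saturation; I_C ≈ 0.65 mA

Assume active: I_B = (1.9 − 0.7)/18 = 0.0667 mA, giving I_C = β·I_B = 13.3 mA.
But then V_CE = 5.5 − 13.3×8.2 = -104 V < V_CE(sat) = 0.2 V — impossible in the active region.
So the transistor is saturated. With V_CE = 0.2 V, I_C = (V_CC − 0.2)/R_C = 5.3/8.2 = 0.646 mA.
Check: β·I_B = 13.3 mA > I_C = 0.646 mA, confirming saturation.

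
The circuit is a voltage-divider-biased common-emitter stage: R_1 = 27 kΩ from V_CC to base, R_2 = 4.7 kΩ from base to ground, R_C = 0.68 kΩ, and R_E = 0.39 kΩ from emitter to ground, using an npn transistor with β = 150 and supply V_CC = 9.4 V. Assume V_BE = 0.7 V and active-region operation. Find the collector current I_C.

Thevenize the base divider: V_Th = V_CC·R_2/(R_1+R_2) = 9.4×4.7/31.7 = 1.39 V, R_Th = R_1‖R_2 = 4 kΩ.
Base-emitter loop: V_Th = I_B·R_Th + V_BE + (β+1)I_B·R_E, so I_B = (1.39 − 0.7) / (4 + 151×0.39) = 0.011 mA.
I_C = β·I_B = 150×0.011 = 1.65 mA, and I_E = (β+1)I_B = 1.67 mA.
V_CE = V_CC − I_C·R_C − I_E·R_E = 9.4 − 1.65×0.68 − 1.67×0.39 = 7.63 V.
V_CE = 7.63 V > 0.2 V confirms active-region operation.

I_C ≈ 1.7 mA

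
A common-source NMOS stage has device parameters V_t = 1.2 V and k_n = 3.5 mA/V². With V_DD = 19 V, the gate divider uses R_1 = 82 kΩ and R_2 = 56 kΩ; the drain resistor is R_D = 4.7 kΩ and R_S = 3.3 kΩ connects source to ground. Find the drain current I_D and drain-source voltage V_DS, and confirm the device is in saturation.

I_D ≈ 1.7 mA, V_DS ≈ 5.6 V

V_G = V_DD·R_2/(R_1+R_2) = 19×56/138 = 7.71 V.
Assume saturation: I_D = (k_n/2)(V_GS − V_t)² with V_GS = V_G − I_D·R_S = 7.71 − 3.3·I_D.
Substituting gives 19.1·I_D² − 76.2·I_D + 74.2 = 0, with roots I_D = 1.68 or 2.32 mA.
The root I_D = 2.32 mA gives V_GS = 0.0482 V ≤ V_t, so take I_D = 1.68 mA.
Then V_GS = 2.18 V and V_DS = V_DD − I_D(R_D+R_S) = 19 − 1.68×8 = 5.59 V.
Saturation requires V_DS ≥ V_GS − V_t = 0.979 V; 5.59 ≥ 0.979 ✓.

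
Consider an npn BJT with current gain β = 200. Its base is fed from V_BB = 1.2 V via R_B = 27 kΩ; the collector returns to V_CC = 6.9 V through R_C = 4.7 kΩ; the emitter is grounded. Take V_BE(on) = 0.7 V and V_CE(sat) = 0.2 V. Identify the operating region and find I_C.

Assume active: I_B = (1.2 − 0.7)/27 = 0.0185 mA, giving I_C = β·I_B = 3.7 mA.
But then V_CE = 6.9 − 3.7×4.7 = -10.5 V < V_CE(sat) = 0.2 V — impossible in the active region.
So the transistor is saturated. With V_CE = 0.2 V, I_C = (V_CC − 0.2)/R_C = 6.7/4.7 = 1.43 mA.
Check: β·I_B = 3.7 mA > I_C = 1.43 mA, confirming saturation.

saturation; I_C ≈ 1.4 mA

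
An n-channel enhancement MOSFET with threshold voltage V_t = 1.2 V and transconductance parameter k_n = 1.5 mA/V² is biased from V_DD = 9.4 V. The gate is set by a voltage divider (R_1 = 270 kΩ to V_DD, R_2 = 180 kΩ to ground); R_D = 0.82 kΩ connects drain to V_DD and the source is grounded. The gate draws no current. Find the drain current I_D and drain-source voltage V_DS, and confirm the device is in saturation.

I_D ≈ 4.9 mA, V_DS ≈ 5.4 V

V_G = V_DD·R_2/(R_1+R_2) = 9.4×180/450 = 3.76 V. With the source grounded, V_GS = V_G = 3.76 V.
Assume saturation: I_D = (k_n/2)(V_GS − V_t)² = (1.5/2)×(3.76 − 1.2)² = 0.75×2.56² = 4.92 mA.
V_DS = V_DD − I_D·R_D = 9.4 − 4.92×0.82 = 5.37 V.
Saturation requires V_DS ≥ V_GS − V_t = 2.56 V; 5.37 ≥ 2.56 ✓.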